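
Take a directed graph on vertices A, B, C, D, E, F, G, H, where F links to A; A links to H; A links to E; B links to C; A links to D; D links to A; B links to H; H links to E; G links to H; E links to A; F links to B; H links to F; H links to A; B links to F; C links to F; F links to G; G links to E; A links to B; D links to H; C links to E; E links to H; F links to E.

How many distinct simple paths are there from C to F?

7

C→E→A→B→F
C→E→A→B→H→F
C→E→A→D→H→F
C→E→A→H→F
C→E→H→A→B→F
C→E→H→F
C→F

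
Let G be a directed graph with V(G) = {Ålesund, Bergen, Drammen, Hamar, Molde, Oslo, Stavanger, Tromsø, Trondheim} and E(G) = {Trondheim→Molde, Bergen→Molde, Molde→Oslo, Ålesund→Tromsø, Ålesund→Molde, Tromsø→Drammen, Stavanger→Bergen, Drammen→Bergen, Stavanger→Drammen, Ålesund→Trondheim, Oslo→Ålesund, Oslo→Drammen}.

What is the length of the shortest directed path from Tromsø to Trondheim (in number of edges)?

6

Distance 0: Tromsø.
Distance 1: Drammen.
Distance 2: Bergen.
Distance 3: Molde.
Distance 4: Oslo.
Distance 5: Ålesund.
Distance 6: Trondheim — contains Trondheim.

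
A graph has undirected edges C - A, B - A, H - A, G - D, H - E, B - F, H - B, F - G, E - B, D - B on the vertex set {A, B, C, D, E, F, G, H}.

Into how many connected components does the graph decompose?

From A: component {A, B, C, D, E, F, G, H}.
That's 1 component.

1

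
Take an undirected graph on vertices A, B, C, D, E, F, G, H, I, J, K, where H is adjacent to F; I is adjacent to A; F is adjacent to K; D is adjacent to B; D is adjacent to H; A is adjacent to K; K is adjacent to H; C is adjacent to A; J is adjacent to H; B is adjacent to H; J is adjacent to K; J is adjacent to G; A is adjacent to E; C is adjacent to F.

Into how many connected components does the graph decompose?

From A: component {A, B, C, D, E, F, G, H, I, J, K}.
That's 1 component.

1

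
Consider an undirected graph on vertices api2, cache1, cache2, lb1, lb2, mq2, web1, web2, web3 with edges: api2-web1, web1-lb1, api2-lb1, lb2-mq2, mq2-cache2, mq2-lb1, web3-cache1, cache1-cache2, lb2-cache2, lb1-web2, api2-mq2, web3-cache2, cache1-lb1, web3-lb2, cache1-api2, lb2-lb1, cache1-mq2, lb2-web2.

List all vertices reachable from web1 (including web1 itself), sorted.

api2, cache1, cache2, lb1, lb2, mq2, web1, web2, web3

Start at web1.
Its neighbours: api2, lb1.
Then their neighbours: cache1, lb2, mq2, web2.
Then next layer: cache2, web3.
Every vertex is now reached.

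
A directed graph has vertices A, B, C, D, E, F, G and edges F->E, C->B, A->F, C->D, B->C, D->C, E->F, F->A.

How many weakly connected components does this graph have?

3

From A: component {A, E, F}.
From B: component {B, C, D}.
From G: component {G}.
That's 3 components.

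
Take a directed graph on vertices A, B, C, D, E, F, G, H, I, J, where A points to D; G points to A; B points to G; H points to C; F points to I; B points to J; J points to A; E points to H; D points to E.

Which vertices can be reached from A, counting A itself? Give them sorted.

A, C, D, E, H

Start at A.
Its neighbours: D.
Then their neighbours: E.
Then next layer: H.
Then next layer: C.
Nothing further is reachable.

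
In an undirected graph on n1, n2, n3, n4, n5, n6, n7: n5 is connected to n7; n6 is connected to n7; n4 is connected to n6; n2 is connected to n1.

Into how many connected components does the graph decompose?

3

From n1: component {n1, n2}.
From n3: component {n3}.
From n4: component {n4, n5, n6, n7}.
That's 3 components.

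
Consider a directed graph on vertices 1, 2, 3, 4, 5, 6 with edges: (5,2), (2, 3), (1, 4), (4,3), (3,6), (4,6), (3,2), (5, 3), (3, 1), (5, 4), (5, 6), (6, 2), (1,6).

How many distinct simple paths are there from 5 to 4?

4

5→2→3→1→4
5→3→1→4
5→4
5→6→2→3→1→4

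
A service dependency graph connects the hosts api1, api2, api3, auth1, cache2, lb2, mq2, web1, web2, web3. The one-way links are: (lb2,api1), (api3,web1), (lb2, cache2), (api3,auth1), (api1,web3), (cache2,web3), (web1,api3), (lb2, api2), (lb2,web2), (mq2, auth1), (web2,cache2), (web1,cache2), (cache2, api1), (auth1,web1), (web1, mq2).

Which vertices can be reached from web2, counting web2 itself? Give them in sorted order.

Start at web2.
Its neighbours: cache2.
Then their neighbours: api1, web3.
Nothing further is reachable.

api1, cache2, web2, web3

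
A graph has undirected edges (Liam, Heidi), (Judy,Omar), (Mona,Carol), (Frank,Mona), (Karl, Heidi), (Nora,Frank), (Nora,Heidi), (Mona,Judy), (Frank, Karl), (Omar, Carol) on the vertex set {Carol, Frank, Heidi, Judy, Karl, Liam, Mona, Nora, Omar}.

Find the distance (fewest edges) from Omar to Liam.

6

Distance 0: Omar.
Distance 1: Carol, Judy.
Distance 2: Mona.
Distance 3: Frank.
Distance 4: Karl, Nora.
Distance 5: Heidi.
Distance 6: Liam — contains Liam.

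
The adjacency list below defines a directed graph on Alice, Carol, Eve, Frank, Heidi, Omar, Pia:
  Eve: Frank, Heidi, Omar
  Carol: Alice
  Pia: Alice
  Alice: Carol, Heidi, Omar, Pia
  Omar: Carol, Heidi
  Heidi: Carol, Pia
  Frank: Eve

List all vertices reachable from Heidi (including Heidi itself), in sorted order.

Start at Heidi.
Its neighbours: Carol, Pia.
Then their neighbours: Alice.
Then next layer: Omar.
Nothing further is reachable.

Alice, Carol, Heidi, Omar, Pia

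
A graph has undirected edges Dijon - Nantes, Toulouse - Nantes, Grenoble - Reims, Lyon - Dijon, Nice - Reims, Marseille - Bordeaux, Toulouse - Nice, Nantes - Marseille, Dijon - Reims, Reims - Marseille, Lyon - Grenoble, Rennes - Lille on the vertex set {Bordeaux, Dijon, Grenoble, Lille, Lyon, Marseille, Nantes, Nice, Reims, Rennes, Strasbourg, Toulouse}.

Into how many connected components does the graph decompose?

3

From Bordeaux: component {Bordeaux, Dijon, Grenoble, Lyon, Marseille, Nantes, Nice, Reims, Toulouse}.
From Lille: component {Lille, Rennes}.
From Strasbourg: component {Strasbourg}.
That's 3 components.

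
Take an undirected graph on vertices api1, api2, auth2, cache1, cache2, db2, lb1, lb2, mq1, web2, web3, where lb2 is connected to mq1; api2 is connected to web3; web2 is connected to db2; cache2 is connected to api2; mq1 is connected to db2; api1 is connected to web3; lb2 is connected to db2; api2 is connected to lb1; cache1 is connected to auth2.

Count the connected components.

3

From api1: component {api1, api2, cache2, lb1, web3}.
From auth2: component {auth2, cache1}.
From db2: component {db2, lb2, mq1, web2}.
That's 3 components.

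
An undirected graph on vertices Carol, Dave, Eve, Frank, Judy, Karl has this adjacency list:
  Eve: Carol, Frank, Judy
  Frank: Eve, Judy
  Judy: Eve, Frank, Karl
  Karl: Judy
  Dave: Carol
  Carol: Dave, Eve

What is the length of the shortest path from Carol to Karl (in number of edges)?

3

Distance 0: Carol.
Distance 1: Dave, Eve.
Distance 2: Frank, Judy.
Distance 3: Karl — contains Karl.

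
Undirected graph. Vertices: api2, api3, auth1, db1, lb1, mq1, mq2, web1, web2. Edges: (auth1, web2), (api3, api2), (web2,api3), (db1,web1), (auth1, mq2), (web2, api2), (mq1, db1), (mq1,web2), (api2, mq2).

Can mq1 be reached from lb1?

No

lb1 has no edges, so nothing is reachable from it.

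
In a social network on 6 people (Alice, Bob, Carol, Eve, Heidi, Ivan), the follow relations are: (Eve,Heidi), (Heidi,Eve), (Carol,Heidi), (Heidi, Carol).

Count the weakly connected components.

4

From Alice: component {Alice}.
From Bob: component {Bob}.
From Carol: component {Carol, Eve, Heidi}.
From Ivan: component {Ivan}.
That's 4 components.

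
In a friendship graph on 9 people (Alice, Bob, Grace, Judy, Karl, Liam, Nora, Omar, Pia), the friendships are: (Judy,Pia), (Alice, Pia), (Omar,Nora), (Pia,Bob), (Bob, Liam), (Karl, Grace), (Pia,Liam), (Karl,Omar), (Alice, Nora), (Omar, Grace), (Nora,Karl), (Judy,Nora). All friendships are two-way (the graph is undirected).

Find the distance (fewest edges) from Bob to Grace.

Distance 0: Bob.
Distance 1: Liam, Pia.
Distance 2: Alice, Judy.
Distance 3: Nora.
Distance 4: Karl, Omar.
Distance 5: Grace — contains Grace.

5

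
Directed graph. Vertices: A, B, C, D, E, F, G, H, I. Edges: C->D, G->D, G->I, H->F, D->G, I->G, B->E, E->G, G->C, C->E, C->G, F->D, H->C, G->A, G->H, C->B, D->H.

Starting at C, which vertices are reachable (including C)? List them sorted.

Start at C.
Its neighbours: B, D, E, G.
Then their neighbours: A, H, I.
Then next layer: F.
Every vertex is now reached.

A, B, C, D, E, F, G, H, I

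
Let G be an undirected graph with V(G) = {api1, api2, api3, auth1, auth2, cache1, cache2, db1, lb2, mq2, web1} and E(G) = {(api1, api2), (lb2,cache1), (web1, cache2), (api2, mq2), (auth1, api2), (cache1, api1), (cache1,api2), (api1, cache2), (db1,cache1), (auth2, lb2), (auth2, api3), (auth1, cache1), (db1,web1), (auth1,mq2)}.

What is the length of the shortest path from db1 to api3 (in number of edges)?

4

Distance 0: db1.
Distance 1: cache1, web1.
Distance 2: api1, api2, auth1, cache2, lb2.
Distance 3: auth2, mq2.
Distance 4: api3 — contains api3.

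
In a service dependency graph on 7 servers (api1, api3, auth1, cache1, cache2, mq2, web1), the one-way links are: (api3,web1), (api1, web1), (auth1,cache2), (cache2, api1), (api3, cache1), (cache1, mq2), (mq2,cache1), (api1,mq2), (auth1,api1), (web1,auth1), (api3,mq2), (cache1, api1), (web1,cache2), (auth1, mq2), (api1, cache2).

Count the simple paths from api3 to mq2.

8

api3→cache1→api1→mq2
api3→cache1→api1→web1→auth1→mq2
api3→cache1→mq2
api3→mq2
api3→web1→auth1→api1→mq2
api3→web1→auth1→cache2→api1→mq2
api3→web1→auth1→mq2
api3→web1→cache2→api1→mq2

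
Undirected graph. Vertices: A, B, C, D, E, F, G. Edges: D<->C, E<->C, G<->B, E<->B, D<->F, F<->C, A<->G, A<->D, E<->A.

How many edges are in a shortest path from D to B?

3

Distance 0: D.
Distance 1: A, C, F.
Distance 2: E, G.
Distance 3: B — contains B.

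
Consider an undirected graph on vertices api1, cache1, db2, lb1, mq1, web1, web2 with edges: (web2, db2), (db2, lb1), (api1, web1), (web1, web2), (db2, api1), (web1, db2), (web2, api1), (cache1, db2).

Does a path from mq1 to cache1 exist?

No

mq1 has no edges, so nothing is reachable from it.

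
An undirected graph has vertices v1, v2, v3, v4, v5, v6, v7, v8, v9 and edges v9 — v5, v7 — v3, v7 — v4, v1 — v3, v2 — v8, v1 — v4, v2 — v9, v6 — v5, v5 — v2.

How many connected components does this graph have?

2

From v1: component {v1, v3, v4, v7}.
From v2: component {v2, v5, v6, v8, v9}.
That's 2 components.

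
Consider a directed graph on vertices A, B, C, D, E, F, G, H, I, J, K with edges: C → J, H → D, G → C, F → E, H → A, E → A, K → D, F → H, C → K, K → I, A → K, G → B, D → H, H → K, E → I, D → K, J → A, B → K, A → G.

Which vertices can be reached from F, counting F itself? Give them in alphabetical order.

A, B, C, D, E, F, G, H, I, J, K

Start at F.
Its neighbours: E, H.
Then their neighbours: A, D, I, K.
Then next layer: G.
Then next layer: B, C.
Then next layer: J.
Every vertex is now reached.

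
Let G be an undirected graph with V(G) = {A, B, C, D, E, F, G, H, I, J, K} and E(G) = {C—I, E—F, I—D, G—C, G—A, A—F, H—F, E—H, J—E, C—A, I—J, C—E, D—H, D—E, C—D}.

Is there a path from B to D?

B has no edges, so nothing is reachable from it.

No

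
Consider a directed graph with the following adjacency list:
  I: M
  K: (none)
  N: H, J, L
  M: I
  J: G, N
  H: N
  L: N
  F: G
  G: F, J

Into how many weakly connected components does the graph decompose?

3

From F: component {F, G, H, J, L, N}.
From I: component {I, M}.
From K: component {K}.
That's 3 components.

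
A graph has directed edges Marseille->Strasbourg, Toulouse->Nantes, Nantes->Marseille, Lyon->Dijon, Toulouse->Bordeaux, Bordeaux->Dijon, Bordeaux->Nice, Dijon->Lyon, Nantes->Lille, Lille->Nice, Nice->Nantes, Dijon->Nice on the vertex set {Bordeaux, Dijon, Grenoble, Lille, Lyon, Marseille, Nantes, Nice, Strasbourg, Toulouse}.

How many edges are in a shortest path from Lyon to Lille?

Distance 0: Lyon.
Distance 1: Dijon.
Distance 2: Nice.
Distance 3: Nantes.
Distance 4: Lille, Marseille — contains Lille.

4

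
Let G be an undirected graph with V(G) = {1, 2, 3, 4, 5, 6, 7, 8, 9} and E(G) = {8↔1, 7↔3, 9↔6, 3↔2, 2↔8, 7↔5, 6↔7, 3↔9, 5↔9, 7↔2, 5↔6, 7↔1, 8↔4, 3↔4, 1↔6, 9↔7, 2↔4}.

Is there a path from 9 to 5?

Explore from 9.
Distance 1: reach 3, 5, 6, 7.
Found 5.

Yes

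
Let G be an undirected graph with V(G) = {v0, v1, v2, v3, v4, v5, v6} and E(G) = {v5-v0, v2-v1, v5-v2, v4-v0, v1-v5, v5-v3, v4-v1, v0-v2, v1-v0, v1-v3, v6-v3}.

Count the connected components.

From v0: component {v0, v1, v2, v3, v4, v5, v6}.
That's 1 component.

1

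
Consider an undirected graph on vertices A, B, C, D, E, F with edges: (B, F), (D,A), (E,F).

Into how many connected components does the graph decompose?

From A: component {A, D}.
From B: component {B, E, F}.
From C: component {C}.
That's 3 components.

3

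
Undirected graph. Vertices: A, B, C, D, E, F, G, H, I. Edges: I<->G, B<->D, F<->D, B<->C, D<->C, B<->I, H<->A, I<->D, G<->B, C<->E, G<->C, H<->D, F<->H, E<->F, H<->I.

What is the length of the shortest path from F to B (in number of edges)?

Distance 0: F.
Distance 1: D, E, H.
Distance 2: A, B, C, I — contains B.

2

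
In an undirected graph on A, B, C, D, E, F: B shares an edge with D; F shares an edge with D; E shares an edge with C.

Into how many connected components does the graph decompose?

3

From A: component {A}.
From B: component {B, D, F}.
From C: component {C, E}.
That's 3 components.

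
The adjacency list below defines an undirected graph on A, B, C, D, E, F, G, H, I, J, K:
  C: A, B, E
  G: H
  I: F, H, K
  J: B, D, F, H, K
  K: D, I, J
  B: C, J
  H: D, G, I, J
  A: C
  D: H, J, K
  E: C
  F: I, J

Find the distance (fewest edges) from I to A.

5

Distance 0: I.
Distance 1: F, H, K.
Distance 2: D, G, J.
Distance 3: B.
Distance 4: C.
Distance 5: A, E — contains A.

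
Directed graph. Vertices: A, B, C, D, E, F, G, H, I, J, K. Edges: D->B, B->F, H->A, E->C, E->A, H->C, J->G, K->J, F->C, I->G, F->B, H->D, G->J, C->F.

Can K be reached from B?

No

Explore from B.
Distance 1: reach F.
Distance 2: reach C.
The search from B is exhausted; no directed path reaches K.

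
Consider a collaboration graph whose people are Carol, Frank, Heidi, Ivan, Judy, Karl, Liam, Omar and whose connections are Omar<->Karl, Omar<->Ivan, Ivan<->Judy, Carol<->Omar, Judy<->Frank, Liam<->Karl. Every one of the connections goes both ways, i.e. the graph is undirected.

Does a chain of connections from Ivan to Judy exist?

Yes

Explore from Ivan.
Distance 1: reach Judy, Omar.
Found Judy.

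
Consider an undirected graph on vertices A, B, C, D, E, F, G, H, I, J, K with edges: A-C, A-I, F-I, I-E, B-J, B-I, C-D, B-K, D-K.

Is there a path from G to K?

G has no edges, so nothing is reachable from it.

No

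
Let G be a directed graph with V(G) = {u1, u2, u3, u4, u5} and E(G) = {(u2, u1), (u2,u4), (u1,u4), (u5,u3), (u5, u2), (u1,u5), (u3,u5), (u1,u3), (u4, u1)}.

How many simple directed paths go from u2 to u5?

u2→u1→u3→u5
u2→u1→u5
u2→u4→u1→u3→u5
u2→u4→u1→u5

4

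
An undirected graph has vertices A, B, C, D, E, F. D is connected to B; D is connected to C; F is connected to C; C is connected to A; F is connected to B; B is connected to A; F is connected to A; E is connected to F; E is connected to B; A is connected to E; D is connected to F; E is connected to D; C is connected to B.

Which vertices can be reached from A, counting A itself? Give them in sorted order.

A, B, C, D, E, F

Start at A.
Its neighbours: B, C, E, F.
Then their neighbours: D.
Every vertex is now reached.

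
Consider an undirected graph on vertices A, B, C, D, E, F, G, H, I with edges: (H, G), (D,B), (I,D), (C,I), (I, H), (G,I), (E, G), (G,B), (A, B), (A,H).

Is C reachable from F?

F has no edges, so nothing is reachable from it.

No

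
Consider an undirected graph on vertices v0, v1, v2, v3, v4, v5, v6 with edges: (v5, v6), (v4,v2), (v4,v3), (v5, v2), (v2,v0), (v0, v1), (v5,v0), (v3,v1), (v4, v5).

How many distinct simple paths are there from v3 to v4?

5

v3–v1–v0–v2–v4
v3–v1–v0–v2–v5–v4
v3–v1–v0–v5–v2–v4
v3–v1–v0–v5–v4
v3–v4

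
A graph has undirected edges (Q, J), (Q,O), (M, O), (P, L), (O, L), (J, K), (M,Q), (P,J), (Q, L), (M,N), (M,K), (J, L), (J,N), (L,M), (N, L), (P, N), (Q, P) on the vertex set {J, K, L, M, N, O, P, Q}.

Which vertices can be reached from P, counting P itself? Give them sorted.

Start at P.
Its neighbours: J, L, N, Q.
Then their neighbours: K, M, O.
Every vertex is now reached.

J, K, L, M, N, O, P, Q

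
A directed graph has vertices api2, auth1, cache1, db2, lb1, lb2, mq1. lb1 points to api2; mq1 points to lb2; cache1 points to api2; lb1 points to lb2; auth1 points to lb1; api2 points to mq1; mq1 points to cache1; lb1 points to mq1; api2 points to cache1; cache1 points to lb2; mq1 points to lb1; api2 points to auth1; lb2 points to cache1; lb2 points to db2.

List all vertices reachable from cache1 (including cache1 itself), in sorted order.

Start at cache1.
Its neighbours: api2, lb2.
Then their neighbours: auth1, db2, mq1.
Then next layer: lb1.
Every vertex is now reached.

api2, auth1, cache1, db2, lb1, lb2, mq1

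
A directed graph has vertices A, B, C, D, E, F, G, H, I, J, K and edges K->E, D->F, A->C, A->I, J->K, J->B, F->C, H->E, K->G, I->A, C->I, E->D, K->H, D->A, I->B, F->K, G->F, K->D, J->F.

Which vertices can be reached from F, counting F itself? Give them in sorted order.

A, B, C, D, E, F, G, H, I, K

Start at F.
Its neighbours: C, K.
Then their neighbours: D, E, G, H, I.
Then next layer: A, B.
Nothing further is reachable.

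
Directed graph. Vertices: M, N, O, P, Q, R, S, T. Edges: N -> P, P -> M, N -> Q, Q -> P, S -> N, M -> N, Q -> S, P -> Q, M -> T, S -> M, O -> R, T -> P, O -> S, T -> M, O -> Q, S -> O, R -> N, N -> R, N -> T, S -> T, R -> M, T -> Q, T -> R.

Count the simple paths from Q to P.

Q→P
Q→S→M→N→P
Q→S→M→N→T→P
Q→S→M→T→P
Q→S→M→T→R→N→P
Q→S→N→P
Q→S→N→R→M→T→P
Q→S→N→T→P
... and 9 more.

17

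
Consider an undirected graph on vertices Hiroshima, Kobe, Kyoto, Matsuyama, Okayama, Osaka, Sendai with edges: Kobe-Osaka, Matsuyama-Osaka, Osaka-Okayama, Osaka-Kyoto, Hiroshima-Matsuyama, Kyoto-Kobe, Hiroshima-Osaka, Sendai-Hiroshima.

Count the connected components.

From Hiroshima: component {Hiroshima, Kobe, Kyoto, Matsuyama, Okayama, Osaka, Sendai}.
That's 1 component.

1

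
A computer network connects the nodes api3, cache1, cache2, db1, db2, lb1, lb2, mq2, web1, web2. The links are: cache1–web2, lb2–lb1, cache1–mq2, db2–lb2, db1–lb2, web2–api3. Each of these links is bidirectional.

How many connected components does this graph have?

From api3: component {api3, cache1, mq2, web2}.
From cache2: component {cache2}.
From db1: component {db1, db2, lb1, lb2}.
From web1: component {web1}.
That's 4 components.

4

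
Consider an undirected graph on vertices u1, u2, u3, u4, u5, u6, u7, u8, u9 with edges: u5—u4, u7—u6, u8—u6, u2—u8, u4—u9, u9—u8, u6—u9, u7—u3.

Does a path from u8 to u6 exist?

Yes

Explore from u8.
Distance 1: reach u2, u6, u9.
Found u6.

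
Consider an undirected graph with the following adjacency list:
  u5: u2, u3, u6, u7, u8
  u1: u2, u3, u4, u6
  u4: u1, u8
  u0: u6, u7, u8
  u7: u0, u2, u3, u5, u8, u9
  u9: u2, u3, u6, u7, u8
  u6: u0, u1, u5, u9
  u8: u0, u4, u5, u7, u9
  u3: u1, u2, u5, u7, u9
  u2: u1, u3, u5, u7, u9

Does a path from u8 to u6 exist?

Yes

Explore from u8.
Distance 1: reach u0, u4, u5, u7, u9.
Distance 2: reach u1, u2, u3, u6.
Found u6.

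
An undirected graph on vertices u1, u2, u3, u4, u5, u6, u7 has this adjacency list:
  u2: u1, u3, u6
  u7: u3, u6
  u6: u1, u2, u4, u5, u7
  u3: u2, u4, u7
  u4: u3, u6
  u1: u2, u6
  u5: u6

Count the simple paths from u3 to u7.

4

u3–u2–u1–u6–u7
u3–u2–u6–u7
u3–u4–u6–u7
u3–u7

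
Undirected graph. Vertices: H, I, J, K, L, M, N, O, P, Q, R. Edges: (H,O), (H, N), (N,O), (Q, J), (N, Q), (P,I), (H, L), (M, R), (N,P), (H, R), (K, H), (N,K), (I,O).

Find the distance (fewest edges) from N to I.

Distance 0: N.
Distance 1: H, K, O, P, Q.
Distance 2: I, J, L, R — contains I.

2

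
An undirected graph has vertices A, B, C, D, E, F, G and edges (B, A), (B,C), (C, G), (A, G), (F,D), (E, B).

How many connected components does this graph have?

From A: component {A, B, C, E, G}.
From D: component {D, F}.
That's 2 components.

2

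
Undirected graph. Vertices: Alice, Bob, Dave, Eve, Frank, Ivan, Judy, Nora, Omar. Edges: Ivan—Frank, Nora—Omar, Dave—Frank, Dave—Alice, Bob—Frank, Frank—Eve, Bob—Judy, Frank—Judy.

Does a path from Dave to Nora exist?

No

Explore from Dave.
Distance 1: reach Alice, Frank.
Distance 2: reach Bob, Eve, Ivan, Judy.
The search is exhausted without reaching Nora; it lies in a different component.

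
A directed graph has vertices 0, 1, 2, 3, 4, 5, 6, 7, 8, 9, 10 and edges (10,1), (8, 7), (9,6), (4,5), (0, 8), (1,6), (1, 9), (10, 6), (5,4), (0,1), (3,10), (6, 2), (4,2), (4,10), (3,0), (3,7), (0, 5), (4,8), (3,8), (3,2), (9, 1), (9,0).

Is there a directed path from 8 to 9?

Explore from 8.
Distance 1: reach 7.
The search from 8 is exhausted; no directed path reaches 9.

No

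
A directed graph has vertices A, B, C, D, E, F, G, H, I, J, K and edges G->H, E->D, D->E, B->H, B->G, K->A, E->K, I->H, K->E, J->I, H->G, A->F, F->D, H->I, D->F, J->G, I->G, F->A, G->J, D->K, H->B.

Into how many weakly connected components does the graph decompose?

3

From A: component {A, D, E, F, K}.
From B: component {B, G, H, I, J}.
From C: component {C}.
That's 3 components.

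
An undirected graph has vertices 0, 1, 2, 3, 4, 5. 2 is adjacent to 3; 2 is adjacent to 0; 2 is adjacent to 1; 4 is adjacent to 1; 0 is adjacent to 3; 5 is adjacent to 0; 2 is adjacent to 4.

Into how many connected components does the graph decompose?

From 0: component {0, 1, 2, 3, 4, 5}.
That's 1 component.

1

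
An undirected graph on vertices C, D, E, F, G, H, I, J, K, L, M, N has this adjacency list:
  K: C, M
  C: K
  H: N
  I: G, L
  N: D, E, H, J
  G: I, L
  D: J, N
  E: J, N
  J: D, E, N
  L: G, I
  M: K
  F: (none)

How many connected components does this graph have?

4

From C: component {C, K, M}.
From D: component {D, E, H, J, N}.
From F: component {F}.
From G: component {G, I, L}.
That's 4 components.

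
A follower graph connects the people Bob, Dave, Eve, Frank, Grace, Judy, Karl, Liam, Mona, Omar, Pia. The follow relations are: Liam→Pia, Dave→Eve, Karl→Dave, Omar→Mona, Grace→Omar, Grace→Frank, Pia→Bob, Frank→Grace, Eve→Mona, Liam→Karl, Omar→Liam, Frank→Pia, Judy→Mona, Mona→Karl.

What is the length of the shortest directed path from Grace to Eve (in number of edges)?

Distance 0: Grace.
Distance 1: Frank, Omar.
Distance 2: Liam, Mona, Pia.
Distance 3: Bob, Karl.
Distance 4: Dave.
Distance 5: Eve — contains Eve.

5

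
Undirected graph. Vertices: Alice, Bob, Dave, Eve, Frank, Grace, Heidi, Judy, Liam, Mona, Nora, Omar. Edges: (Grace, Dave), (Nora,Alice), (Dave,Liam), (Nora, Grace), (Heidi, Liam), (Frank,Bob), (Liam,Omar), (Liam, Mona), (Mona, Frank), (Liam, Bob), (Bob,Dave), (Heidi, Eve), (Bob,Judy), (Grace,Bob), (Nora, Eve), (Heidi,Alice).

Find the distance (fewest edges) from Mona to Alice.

Distance 0: Mona.
Distance 1: Frank, Liam.
Distance 2: Bob, Dave, Heidi, Omar.
Distance 3: Alice, Eve, Grace, Judy — contains Alice.

3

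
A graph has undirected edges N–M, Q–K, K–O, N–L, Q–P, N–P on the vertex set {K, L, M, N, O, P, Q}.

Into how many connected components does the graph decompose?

From K: component {K, L, M, N, O, P, Q}.
That's 1 component.

1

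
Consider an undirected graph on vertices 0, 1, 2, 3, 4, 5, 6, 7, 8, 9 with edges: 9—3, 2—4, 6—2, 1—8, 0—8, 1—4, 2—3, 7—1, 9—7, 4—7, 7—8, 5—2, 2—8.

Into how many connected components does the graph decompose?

1

From 0: component {0, 1, 2, 3, 4, 5, 6, 7, 8, 9}.
That's 1 component.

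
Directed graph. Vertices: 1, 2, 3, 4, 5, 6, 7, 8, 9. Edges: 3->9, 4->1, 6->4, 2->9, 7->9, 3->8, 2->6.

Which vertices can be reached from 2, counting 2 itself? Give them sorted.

1, 2, 4, 6, 9

Start at 2.
Its neighbours: 6, 9.
Then their neighbours: 4.
Then next layer: 1.
Nothing further is reachable.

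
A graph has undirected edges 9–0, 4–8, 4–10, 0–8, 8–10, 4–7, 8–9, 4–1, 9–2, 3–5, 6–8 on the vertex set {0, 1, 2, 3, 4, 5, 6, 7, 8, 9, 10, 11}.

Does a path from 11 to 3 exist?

11 has no edges, so nothing is reachable from it.

No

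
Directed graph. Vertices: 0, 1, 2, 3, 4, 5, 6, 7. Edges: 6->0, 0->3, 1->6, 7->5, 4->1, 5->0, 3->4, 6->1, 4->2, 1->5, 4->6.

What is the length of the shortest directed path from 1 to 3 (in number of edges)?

Distance 0: 1.
Distance 1: 5, 6.
Distance 2: 0.
Distance 3: 3 — contains 3.

3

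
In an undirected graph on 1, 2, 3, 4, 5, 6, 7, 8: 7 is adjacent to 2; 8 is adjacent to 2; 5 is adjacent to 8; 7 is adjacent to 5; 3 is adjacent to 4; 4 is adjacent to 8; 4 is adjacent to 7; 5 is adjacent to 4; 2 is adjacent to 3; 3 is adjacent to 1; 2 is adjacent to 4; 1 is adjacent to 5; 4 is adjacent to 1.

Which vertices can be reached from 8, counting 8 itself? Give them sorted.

1, 2, 3, 4, 5, 7, 8

Start at 8.
Its neighbours: 2, 4, 5.
Then their neighbours: 1, 3, 7.
Nothing further is reachable.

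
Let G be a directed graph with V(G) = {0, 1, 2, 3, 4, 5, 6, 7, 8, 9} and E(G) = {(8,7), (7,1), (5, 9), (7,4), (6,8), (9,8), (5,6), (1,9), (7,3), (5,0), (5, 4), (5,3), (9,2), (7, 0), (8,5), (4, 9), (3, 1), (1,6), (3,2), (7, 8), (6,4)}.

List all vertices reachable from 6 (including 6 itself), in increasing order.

Start at 6.
Its neighbours: 4, 8.
Then their neighbours: 5, 7, 9.
Then next layer: 0, 1, 2, 3.
Every vertex is now reached.

0, 1, 2, 3, 4, 5, 6, 7, 8, 9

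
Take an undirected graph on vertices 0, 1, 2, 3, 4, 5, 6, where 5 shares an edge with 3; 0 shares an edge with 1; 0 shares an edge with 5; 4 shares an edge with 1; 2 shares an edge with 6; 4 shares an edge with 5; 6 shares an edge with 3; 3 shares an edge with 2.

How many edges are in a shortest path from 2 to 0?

Distance 0: 2.
Distance 1: 3, 6.
Distance 2: 5.
Distance 3: 0, 4 — contains 0.

3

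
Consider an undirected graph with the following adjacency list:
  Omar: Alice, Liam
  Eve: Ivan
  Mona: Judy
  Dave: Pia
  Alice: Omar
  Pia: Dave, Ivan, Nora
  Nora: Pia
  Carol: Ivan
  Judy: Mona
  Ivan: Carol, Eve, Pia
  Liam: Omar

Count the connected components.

3

From Alice: component {Alice, Liam, Omar}.
From Carol: component {Carol, Dave, Eve, Ivan, Nora, Pia}.
From Judy: component {Judy, Mona}.
That's 3 components.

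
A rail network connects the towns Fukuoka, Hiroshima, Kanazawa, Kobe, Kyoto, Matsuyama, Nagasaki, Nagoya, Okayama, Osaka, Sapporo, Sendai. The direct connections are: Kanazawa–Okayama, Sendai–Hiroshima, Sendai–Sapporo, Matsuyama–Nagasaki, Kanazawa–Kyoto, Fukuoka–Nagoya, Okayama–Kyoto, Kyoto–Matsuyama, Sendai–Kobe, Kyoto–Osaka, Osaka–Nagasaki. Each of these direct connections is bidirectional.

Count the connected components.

3

From Fukuoka: component {Fukuoka, Nagoya}.
From Hiroshima: component {Hiroshima, Kobe, Sapporo, Sendai}.
From Kanazawa: component {Kanazawa, Kyoto, Matsuyama, Nagasaki, Okayama, Osaka}.
That's 3 components.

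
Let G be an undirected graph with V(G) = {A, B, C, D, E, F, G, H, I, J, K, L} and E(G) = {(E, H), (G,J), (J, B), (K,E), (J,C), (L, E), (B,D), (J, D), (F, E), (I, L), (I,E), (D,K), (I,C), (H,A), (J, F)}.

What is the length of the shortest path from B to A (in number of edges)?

5

Distance 0: B.
Distance 1: D, J.
Distance 2: C, F, G, K.
Distance 3: E, I.
Distance 4: H, L.
Distance 5: A — contains A.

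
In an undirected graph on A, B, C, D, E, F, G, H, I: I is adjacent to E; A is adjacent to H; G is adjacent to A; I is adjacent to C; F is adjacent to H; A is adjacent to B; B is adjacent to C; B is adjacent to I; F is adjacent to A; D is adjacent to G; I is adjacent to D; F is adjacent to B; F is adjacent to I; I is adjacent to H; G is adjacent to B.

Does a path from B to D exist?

Yes

Explore from B.
Distance 1: reach A, C, F, G, I.
Distance 2: reach D, E, H.
Found D.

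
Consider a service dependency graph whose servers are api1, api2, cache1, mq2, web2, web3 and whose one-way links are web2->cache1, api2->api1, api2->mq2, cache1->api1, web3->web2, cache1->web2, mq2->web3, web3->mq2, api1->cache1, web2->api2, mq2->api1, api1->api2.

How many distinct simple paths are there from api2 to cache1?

3

api2→api1→cache1
api2→mq2→api1→cache1
api2→mq2→web3→web2→cache1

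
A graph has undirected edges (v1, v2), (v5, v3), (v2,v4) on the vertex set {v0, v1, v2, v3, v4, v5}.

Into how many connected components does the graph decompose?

From v0: component {v0}.
From v1: component {v1, v2, v4}.
From v3: component {v3, v5}.
That's 3 components.

3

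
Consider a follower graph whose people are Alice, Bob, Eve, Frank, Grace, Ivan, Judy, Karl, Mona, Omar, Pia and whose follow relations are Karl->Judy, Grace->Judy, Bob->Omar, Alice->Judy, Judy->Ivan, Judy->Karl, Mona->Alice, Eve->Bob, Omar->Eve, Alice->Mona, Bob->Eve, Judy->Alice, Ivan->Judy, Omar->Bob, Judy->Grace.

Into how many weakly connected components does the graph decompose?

From Alice: component {Alice, Grace, Ivan, Judy, Karl, Mona}.
From Bob: component {Bob, Eve, Omar}.
From Frank: component {Frank}.
From Pia: component {Pia}.
That's 4 components.

4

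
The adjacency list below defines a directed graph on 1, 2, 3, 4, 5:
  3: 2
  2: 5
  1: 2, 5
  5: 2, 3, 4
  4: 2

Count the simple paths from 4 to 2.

4→2

1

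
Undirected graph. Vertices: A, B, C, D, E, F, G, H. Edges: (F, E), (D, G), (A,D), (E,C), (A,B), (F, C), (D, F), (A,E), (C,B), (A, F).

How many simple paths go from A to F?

6

A–B–C–E–F
A–B–C–F
A–D–F
A–E–C–F
A–E–F
A–F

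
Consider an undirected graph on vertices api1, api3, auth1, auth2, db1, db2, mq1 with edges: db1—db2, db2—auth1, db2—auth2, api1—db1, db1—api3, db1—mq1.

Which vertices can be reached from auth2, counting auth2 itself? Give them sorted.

Start at auth2.
Its neighbours: db2.
Then their neighbours: auth1, db1.
Then next layer: api1, api3, mq1.
Every vertex is now reached.

api1, api3, auth1, auth2, db1, db2, mq1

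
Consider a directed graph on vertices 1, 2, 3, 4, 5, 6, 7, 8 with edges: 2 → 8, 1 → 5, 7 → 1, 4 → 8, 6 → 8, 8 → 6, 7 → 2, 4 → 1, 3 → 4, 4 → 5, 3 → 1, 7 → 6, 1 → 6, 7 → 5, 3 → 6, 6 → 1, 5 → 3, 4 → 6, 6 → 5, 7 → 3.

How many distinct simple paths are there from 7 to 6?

7→1→5→3→4→6
7→1→5→3→4→8→6
7→1→5→3→6
7→1→6
7→2→8→6
7→3→1→6
7→3→4→1→6
7→3→4→6
... and 8 more.

16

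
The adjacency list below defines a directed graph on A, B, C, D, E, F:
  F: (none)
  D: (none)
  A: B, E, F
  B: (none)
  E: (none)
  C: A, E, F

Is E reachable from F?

F has no outgoing edges, so nothing is reachable from it.

No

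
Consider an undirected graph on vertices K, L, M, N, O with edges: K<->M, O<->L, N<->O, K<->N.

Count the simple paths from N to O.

N–O

1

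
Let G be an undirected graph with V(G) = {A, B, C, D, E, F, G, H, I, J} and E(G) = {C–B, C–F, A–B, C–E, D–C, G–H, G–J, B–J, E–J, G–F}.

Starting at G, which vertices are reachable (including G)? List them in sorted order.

A, B, C, D, E, F, G, H, J

Start at G.
Its neighbours: F, H, J.
Then their neighbours: B, C, E.
Then next layer: A, D.
Nothing further is reachable.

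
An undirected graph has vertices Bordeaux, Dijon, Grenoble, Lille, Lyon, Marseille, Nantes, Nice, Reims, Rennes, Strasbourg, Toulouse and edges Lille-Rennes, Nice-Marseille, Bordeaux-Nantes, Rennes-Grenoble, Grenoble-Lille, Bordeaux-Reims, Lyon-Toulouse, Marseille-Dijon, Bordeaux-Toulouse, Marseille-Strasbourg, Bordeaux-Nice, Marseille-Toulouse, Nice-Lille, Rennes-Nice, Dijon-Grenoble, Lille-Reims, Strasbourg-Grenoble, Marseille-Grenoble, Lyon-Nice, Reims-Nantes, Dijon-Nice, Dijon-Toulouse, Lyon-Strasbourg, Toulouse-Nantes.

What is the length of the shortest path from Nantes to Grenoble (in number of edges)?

3

Distance 0: Nantes.
Distance 1: Bordeaux, Reims, Toulouse.
Distance 2: Dijon, Lille, Lyon, Marseille, Nice.
Distance 3: Grenoble, Rennes, Strasbourg — contains Grenoble.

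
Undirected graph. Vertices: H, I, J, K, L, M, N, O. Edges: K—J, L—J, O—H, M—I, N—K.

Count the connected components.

3

From H: component {H, O}.
From I: component {I, M}.
From J: component {J, K, L, N}.
That's 3 components.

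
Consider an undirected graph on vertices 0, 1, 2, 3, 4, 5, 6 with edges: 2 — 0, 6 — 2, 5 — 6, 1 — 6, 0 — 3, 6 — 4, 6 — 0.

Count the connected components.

1

From 0: component {0, 1, 2, 3, 4, 5, 6}.
That's 1 component.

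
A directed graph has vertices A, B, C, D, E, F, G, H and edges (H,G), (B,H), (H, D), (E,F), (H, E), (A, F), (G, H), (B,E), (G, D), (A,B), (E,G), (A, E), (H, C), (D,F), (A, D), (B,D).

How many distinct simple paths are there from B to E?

2

B→E
B→H→E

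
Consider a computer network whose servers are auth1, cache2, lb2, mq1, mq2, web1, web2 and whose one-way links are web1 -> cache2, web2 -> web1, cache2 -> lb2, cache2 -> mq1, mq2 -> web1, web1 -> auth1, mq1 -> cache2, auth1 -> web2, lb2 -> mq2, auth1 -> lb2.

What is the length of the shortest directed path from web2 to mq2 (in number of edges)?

Distance 0: web2.
Distance 1: web1.
Distance 2: auth1, cache2.
Distance 3: lb2, mq1.
Distance 4: mq2 — contains mq2.

4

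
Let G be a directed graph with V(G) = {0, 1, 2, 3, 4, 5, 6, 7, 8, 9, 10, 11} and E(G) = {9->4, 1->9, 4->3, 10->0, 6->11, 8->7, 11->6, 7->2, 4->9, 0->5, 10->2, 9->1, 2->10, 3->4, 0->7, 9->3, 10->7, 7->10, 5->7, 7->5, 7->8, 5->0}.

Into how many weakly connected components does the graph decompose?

3

From 0: component {0, 2, 5, 7, 8, 10}.
From 1: component {1, 3, 4, 9}.
From 6: component {6, 11}.
That's 3 components.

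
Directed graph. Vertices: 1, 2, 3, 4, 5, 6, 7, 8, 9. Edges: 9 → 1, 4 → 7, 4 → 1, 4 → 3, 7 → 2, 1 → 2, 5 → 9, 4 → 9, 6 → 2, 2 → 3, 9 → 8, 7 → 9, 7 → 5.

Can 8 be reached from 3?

3 has no outgoing edges, so nothing is reachable from it.

No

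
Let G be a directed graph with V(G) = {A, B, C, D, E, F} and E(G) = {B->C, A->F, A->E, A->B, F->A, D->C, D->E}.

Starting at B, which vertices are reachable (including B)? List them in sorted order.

Start at B.
Its neighbours: C.
Nothing further is reachable.

B, C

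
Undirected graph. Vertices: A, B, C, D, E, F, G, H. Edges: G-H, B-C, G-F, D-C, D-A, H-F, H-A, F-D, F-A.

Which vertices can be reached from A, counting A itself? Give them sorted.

Start at A.
Its neighbours: D, F, H.
Then their neighbours: C, G.
Then next layer: B.
Nothing further is reachable.

A, B, C, D, F, G, H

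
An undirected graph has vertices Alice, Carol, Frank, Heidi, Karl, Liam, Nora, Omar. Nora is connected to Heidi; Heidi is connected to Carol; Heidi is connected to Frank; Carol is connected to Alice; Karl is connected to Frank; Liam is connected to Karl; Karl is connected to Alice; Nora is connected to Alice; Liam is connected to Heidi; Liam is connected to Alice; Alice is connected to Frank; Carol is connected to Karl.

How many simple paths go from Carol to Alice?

Carol–Alice
Carol–Heidi–Frank–Alice
Carol–Heidi–Frank–Karl–Alice
Carol–Heidi–Frank–Karl–Liam–Alice
Carol–Heidi–Liam–Alice
Carol–Heidi–Liam–Karl–Alice
Carol–Heidi–Liam–Karl–Frank–Alice
Carol–Heidi–Nora–Alice
Carol–Karl–Alice
Carol–Karl–Frank–Alice
Carol–Karl–Frank–Heidi–Liam–Alice
Carol–Karl–Frank–Heidi–Nora–Alice
Carol–Karl–Liam–Alice
Carol–Karl–Liam–Heidi–Frank–Alice
Carol–Karl–Liam–Heidi–Nora–Alice

15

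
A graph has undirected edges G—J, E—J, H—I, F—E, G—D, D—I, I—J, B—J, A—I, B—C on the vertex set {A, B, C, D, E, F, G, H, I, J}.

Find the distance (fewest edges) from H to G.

Distance 0: H.
Distance 1: I.
Distance 2: A, D, J.
Distance 3: B, E, G — contains G.

3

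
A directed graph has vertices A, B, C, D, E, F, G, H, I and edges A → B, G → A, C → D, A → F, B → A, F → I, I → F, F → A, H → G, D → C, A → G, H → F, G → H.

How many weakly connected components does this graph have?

3

From A: component {A, B, F, G, H, I}.
From C: component {C, D}.
From E: component {E}.
That's 3 components.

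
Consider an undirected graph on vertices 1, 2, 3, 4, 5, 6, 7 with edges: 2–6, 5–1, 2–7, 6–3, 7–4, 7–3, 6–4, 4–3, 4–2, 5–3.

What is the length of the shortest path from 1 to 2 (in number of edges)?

4

Distance 0: 1.
Distance 1: 5.
Distance 2: 3.
Distance 3: 4, 6, 7.
Distance 4: 2 — contains 2.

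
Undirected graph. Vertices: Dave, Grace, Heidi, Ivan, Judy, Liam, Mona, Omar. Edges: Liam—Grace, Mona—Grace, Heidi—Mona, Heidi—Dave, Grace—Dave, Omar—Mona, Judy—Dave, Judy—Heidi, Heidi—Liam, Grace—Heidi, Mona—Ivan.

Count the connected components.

1

From Dave: component {Dave, Grace, Heidi, Ivan, Judy, Liam, Mona, Omar}.
That's 1 component.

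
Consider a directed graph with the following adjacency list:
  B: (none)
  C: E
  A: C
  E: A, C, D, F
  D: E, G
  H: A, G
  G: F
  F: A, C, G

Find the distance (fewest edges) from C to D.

2

Distance 0: C.
Distance 1: E.
Distance 2: A, D, F — contains D.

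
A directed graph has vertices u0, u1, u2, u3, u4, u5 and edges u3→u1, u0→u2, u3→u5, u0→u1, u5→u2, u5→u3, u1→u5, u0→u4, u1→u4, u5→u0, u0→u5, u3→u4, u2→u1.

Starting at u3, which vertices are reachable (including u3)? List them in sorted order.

Start at u3.
Its neighbours: u1, u4, u5.
Then their neighbours: u0, u2.
Every vertex is now reached.

u0, u1, u2, u3, u4, u5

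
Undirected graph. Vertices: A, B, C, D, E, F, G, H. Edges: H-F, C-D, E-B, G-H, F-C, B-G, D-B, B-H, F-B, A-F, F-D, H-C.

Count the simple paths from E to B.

E–B

1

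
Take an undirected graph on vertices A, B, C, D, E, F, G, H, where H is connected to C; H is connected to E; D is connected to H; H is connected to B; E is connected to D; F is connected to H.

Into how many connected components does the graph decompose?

3

From A: component {A}.
From B: component {B, C, D, E, F, H}.
From G: component {G}.
That's 3 components.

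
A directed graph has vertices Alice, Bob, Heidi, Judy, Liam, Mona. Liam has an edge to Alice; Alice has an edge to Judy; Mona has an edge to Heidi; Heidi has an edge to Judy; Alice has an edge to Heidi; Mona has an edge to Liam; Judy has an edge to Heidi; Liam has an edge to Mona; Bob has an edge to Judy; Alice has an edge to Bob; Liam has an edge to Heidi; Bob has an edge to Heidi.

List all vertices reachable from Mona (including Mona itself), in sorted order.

Start at Mona.
Its neighbours: Heidi, Liam.
Then their neighbours: Alice, Judy.
Then next layer: Bob.
Every vertex is now reached.

Alice, Bob, Heidi, Judy, Liam, Mona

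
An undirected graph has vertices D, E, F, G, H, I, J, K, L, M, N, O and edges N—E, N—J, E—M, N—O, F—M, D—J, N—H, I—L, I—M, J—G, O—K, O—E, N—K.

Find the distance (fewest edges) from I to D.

5

Distance 0: I.
Distance 1: L, M.
Distance 2: E, F.
Distance 3: N, O.
Distance 4: H, J, K.
Distance 5: D, G — contains D.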